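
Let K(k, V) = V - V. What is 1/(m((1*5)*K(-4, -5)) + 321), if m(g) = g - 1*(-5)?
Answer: 1/326 ≈ 0.0030675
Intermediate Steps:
K(k, V) = 0
m(g) = 5 + g (m(g) = g + 5 = 5 + g)
1/(m((1*5)*K(-4, -5)) + 321) = 1/((5 + (1*5)*0) + 321) = 1/((5 + 5*0) + 321) = 1/((5 + 0) + 321) = 1/(5 + 321) = 1/326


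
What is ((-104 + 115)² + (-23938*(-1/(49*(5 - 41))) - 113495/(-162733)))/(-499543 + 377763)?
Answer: -15519542539/17479145020680 ≈ -0.00088789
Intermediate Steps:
((-104 + 115)² + (-23938*(-1/(49*(5 - 41))) - 113495/(-162733)))/(-499543 + 377763) = (11² + (-23938/((-36*(-49))) - 113495*(-1/162733)))/(-121780) = (121 + (-23938/1764 + 113495/162733))*(-1/121780) = (121 + (-23938*1/1764 + 113495/162733))*(-1/121780) = (121 + (-11969/882 + 113495/162733))*(-1/121780) = (121 - 1847648687/143530506)*(-1/121780) = (15519542539/143530506)*(-1/121780) = -15519542539/17479145020680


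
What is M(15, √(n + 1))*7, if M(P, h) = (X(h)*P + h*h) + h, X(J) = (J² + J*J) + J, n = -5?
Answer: -868 + 224*I ≈ -868.0 + 224.0*I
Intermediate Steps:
X(J) = J + 2*J² (X(J) = (J² + J²) + J = 2*J² + J = J + 2*J²)
M(P, h) = h + h² + P*h*(1 + 2*h) (M(P, h) = ((h*(1 + 2*h))*P + h*h) + h = (P*h*(1 + 2*h) + h²) + h = (h² + P*h*(1 + 2*h)) + h = h + h² + P*h*(1 + 2*h))
M(15, √(n + 1))*7 = (√(-5 + 1)*(1 + √(-5 + 1) + 15*(1 + 2*√(-5 + 1))))*7 = (√(-4)*(1 + √(-4) + 15*(1 + 2*√(-4))))*7 = ((2*I)*(1 + 2*I + 15*(1 + 2*(2*I))))*7 = ((2*I)*(1 + 2*I + 15*(1 + 4*I)))*7 = ((2*I)*(1 + 2*I + (15 + 60*I)))*7 = ((2*I)*(16 + 62*I))*7 = (2*I*(16 + 62*I))*7 = 14*I*(16 + 62*I)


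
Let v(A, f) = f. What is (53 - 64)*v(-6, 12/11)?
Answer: -12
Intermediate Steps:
(53 - 64)*v(-6, 12/11) = (53 - 64)*(12/11) = -132/11 = -11*12/11 = -12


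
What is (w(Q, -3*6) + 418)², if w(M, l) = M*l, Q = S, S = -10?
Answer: 357604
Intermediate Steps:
Q = -10
(w(Q, -3*6) + 418)² = (-(-30)*6 + 418)² = (-10*(-18) + 418)² = (180 + 418)² = 598² = 357604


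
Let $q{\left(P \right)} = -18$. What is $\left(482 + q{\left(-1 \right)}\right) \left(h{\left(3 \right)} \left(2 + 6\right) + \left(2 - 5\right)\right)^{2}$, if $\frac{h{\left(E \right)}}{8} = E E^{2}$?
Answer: $1380690000$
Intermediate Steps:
$h{\left(E \right)} = 8 E^{3}$ ($h{\left(E \right)} = 8 E E^{2} = 8 E^{3}$)
$\left(482 + q{\left(-1 \right)}\right) \left(h{\left(3 \right)} \left(2 + 6\right) + \left(2 - 5\right)\right)^{2} = \left(482 - 18\right) \left(8 \cdot 3^{3} \left(2 + 6\right) + \left(2 - 5\right)\right)^{2} = 464 \left(8 \cdot 27 \cdot 8 + \left(2 - 5\right)\right)^{2} = 464 \left(216 \cdot 8 - 3\right)^{2} = 464 \left(1728 - 3\right)^{2} = 464 \cdot 1725^{2} = 464 \cdot 2975625 = 1380690000$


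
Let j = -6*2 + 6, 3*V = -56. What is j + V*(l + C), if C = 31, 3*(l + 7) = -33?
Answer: -746/3 ≈ -248.67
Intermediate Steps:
l = -18 (l = -7 + (1/3)*(-33) = -7 - 11 = -18)
V = -56/3 (V = (1/3)*(-56) = -56/3 ≈ -18.667)
j = -6 (j = -12 + 6 = -6)
j + V*(l + C) = -6 - 56*(-18 + 31)/3 = -6 - 56/3*13 = -6 - 728/3 = -746/3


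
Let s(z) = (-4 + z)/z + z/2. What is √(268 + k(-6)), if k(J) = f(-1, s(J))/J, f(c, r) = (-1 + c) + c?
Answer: √1074/2 ≈ 16.386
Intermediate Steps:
s(z) = z/2 + (-4 + z)/z (s(z) = (-4 + z)/z + z*(½) = (-4 + z)/z + z/2 = z/2 + (-4 + z)/z)
f(c, r) = -1 + 2*c
k(J) = -3/J (k(J) = (-1 + 2*(-1))/J = (-1 - 2)/J = -3/J)
√(268 + k(-6)) = √(268 - 3/(-6)) = √(268 - 3*(-⅙)) = √(268 + ½) = √(537/2) = √1074/2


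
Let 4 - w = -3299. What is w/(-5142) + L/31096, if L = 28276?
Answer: 889273/3331159 ≈ 0.26696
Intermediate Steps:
w = 3303 (w = 4 - 1*(-3299) = 4 + 3299 = 3303)
w/(-5142) + L/31096 = 3303/(-5142) + 28276/31096 = 3303*(-1/5142) + 28276*(1/31096) = -1101/1714 + 7069/7774 = 889273/3331159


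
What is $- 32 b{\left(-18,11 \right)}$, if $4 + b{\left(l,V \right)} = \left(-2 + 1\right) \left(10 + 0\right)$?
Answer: $448$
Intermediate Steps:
$b{\left(l,V \right)} = -14$ ($b{\left(l,V \right)} = -4 + \left(-2 + 1\right) \left(10 + 0\right) = -4 - 10 = -14$)
$- 32 b{\left(-18,11 \right)} = \left(-32\right) \left(-14\right) = 448$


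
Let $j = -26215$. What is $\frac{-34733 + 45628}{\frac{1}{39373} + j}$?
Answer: $- \frac{428968835}{1032163194} \approx -0.4156$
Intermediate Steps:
$\frac{-34733 + 45628}{\frac{1}{39373} + j} = \frac{-34733 + 45628}{\frac{1}{39373} - 26215} = \frac{10895}{\frac{1}{39373} - 26215} = \frac{10895}{- \frac{1032163194}{39373}} = 10895 \left(- \frac{39373}{1032163194}\right) = - \frac{428968835}{1032163194}$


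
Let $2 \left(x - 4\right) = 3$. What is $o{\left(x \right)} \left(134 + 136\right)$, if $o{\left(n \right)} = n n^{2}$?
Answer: $\frac{179685}{4} \approx 44921.0$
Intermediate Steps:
$x = \frac{11}{2}$ ($x = 4 + \frac{1}{2} \cdot 3 = 4 + \frac{3}{2} = \frac{11}{2} \approx 5.5$)
$o{\left(n \right)} = n^{3}$
$o{\left(x \right)} \left(134 + 136\right) = \left(\frac{11}{2}\right)^{3} \left(134 + 136\right) = \frac{1331}{8} \cdot 270 = \frac{179685}{4}$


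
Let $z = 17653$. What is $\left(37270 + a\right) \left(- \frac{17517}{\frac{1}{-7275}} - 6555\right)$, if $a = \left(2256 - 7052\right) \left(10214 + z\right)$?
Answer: $-17026236231772440$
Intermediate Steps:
$a = -133650132$ ($a = \left(2256 - 7052\right) \left(10214 + 17653\right) = \left(-4796\right) 27867 = -133650132$)
$\left(37270 + a\right) \left(- \frac{17517}{\frac{1}{-7275}} - 6555\right) = \left(37270 - 133650132\right) \left(- \frac{17517}{\frac{1}{-7275}} - 6555\right) = - 133612862 \left(- \frac{17517}{- \frac{1}{7275}} - 6555\right) = - 133612862 \left(\left(-17517\right) \left(-7275\right) - 6555\right) = - 133612862 \left(127436175 - 6555\right) = \left(-133612862\right) 127429620 = -17026236231772440$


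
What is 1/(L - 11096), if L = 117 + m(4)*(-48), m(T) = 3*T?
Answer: -1/11555 ≈ -8.6543e-5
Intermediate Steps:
L = -459 (L = 117 + (3*4)*(-48) = 117 + 12*(-48) = 117 - 576 = -459)
1/(L - 11096) = 1/(-459 - 11096) = 1/(-11555) = -1/11555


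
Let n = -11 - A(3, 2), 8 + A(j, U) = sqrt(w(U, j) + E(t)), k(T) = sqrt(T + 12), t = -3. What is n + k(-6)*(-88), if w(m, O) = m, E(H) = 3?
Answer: -3 - sqrt(5) - 88*sqrt(6) ≈ -220.79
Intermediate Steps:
k(T) = sqrt(12 + T)
A(j, U) = -8 + sqrt(3 + U) (A(j, U) = -8 + sqrt(U + 3) = -8 + sqrt(3 + U))
n = -3 - sqrt(5) (n = -11 - (-8 + sqrt(3 + 2)) = -11 - (-8 + sqrt(5)) = -11 + (8 - sqrt(5)) = -3 - sqrt(5) ≈ -5.2361)
n + k(-6)*(-88) = (-3 - sqrt(5)) + sqrt(12 - 6)*(-88) = (-3 - sqrt(5)) + sqrt(6)*(-88) = (-3 - sqrt(5)) - 88*sqrt(6) = -3 - sqrt(5) - 88*sqrt(6)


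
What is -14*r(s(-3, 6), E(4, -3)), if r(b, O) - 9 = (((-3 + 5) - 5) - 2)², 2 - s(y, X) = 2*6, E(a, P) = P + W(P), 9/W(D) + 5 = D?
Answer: -476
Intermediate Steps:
W(D) = 9/(-5 + D)
E(a, P) = P + 9/(-5 + P)
s(y, X) = -10 (s(y, X) = 2 - 2*6 = 2 - 1*12 = 2 - 12 = -10)
r(b, O) = 34 (r(b, O) = 9 + (((-3 + 5) - 5) - 2)² = 9 + ((2 - 5) - 2)² = 9 + (-3 - 2)² = 9 + (-5)² = 9 + 25 = 34)
-14*r(s(-3, 6), E(4, -3)) = -14*34 = -476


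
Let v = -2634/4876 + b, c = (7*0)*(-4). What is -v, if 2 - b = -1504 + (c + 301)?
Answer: -2936473/2438 ≈ -1204.5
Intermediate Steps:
c = 0 (c = 0*(-4) = 0)
b = 1205 (b = 2 - (-1504 + (0 + 301)) = 2 - (-1504 + 301) = 2 - 1*(-1203) = 2 + 1203 = 1205)
v = 2936473/2438 (v = -2634/4876 + 1205 = -2634*1/4876 + 1205 = -1317/2438 + 1205 = 2936473/2438 ≈ 1204.5)
-v = -1*2936473/2438 = -2936473/2438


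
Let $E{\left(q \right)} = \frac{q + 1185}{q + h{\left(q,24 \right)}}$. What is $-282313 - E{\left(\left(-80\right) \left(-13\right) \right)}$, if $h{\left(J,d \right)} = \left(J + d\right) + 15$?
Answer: $- \frac{598223472}{2119} \approx -2.8231 \cdot 10^{5}$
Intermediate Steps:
$h{\left(J,d \right)} = 15 + J + d$
$E{\left(q \right)} = \frac{1185 + q}{39 + 2 q}$ ($E{\left(q \right)} = \frac{q + 1185}{q + \left(15 + q + 24\right)} = \frac{1185 + q}{q + \left(39 + q\right)} = \frac{1185 + q}{39 + 2 q}$)
$-282313 - E{\left(\left(-80\right) \left(-13\right) \right)} = -282313 - \frac{1185 - -1040}{39 + 2 \left(\left(-80\right) \left(-13\right)\right)} = -282313 - \frac{1185 + 1040}{39 + 2 \cdot 1040} = -282313 - \frac{1}{39 + 2080} \cdot 2225 = -282313 - \frac{1}{2119} \cdot 2225 = -282313 - \frac{2225}{2119} = - \frac{598223472}{2119}$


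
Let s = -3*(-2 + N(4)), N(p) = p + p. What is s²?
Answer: 324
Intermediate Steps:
N(p) = 2*p
s = -18 (s = -3*(-2 + 2*4) = -3*(-2 + 8) = -3*6 = -18)
s² = (-18)² = 324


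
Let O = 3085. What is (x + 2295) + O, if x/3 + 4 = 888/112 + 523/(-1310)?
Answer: 24715846/4585 ≈ 5390.6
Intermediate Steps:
x = 48546/4585 (x = -12 + 3*(888/112 + 523/(-1310)) = -12 + 3*(888*(1/112) + 523*(-1/1310)) = -12 + 3*(111/14 - 523/1310) = -12 + 3*(34522/4585) = -12 + 103566/4585 = 48546/4585 ≈ 10.588)
(x + 2295) + O = (48546/4585 + 2295) + 3085 = 10571121/4585 + 3085 = 24715846/4585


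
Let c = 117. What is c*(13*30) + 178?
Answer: 45808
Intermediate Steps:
c*(13*30) + 178 = 117*(13*30) + 178 = 117*390 + 178 = 45630 + 178 = 45808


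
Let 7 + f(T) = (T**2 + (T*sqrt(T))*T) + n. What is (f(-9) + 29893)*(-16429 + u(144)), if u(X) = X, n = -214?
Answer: -484527605 - 3957255*I ≈ -4.8453e+8 - 3.9573e+6*I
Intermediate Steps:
f(T) = -221 + T**2 + T**(5/2) (f(T) = -7 + ((T**2 + (T*sqrt(T))*T) - 214) = -7 + ((T**2 + T**(3/2)*T) - 214) = -7 + ((T**2 + T**(5/2)) - 214) = -7 + (-214 + T**2 + T**(5/2)) = -221 + T**2 + T**(5/2))
(f(-9) + 29893)*(-16429 + u(144)) = ((-221 + (-9)**2 + (-9)**(5/2)) + 29893)*(-16429 + 144) = ((-221 + 81 + 243*I) + 29893)*(-16285) = ((-140 + 243*I) + 29893)*(-16285) = (29753 + 243*I)*(-16285) = -484527605 - 3957255*I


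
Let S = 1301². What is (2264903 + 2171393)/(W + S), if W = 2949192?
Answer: 4436296/4641793 ≈ 0.95573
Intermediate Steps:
S = 1692601
(2264903 + 2171393)/(W + S) = (2264903 + 2171393)/(2949192 + 1692601) = 4436296/4641793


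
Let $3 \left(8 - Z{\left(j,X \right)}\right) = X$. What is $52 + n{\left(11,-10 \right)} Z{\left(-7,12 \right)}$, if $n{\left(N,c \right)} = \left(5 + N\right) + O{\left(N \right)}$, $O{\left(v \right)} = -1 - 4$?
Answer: $96$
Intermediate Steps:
$O{\left(v \right)} = -5$ ($O{\left(v \right)} = -1 - 4 = -5$)
$Z{\left(j,X \right)} = 8 - \frac{X}{3}$
$n{\left(N,c \right)} = N$ ($n{\left(N,c \right)} = \left(5 + N\right) - 5 = N$)
$52 + n{\left(11,-10 \right)} Z{\left(-7,12 \right)} = 52 + 11 \left(8 - 4\right) = 52 + 11 \cdot 4 = 52 + 44 = 96$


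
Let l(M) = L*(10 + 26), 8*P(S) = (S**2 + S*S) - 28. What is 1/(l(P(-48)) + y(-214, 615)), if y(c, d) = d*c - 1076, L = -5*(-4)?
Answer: -1/131966 ≈ -7.5777e-6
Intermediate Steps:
L = 20
y(c, d) = -1076 + c*d (y(c, d) = c*d - 1076 = -1076 + c*d)
P(S) = -7/2 + S**2/4 (P(S) = ((S**2 + S*S) - 28)/8 = ((S**2 + S**2) - 28)/8 = (2*S**2 - 28)/8 = (-28 + 2*S**2)/8 = -7/2 + S**2/4)
l(M) = 720 (l(M) = 20*(10 + 26) = 20*36 = 720)
1/(l(P(-48)) + y(-214, 615)) = 1/(720 + (-1076 - 214*615)) = 1/(720 + (-1076 - 131610)) = 1/(720 - 132686) = 1/(-131966) = -1/131966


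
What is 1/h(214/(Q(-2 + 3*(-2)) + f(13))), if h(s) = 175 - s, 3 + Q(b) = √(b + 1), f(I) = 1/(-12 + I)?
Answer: 2353/532471 - 214*I*√7/532471 ≈ 0.004419 - 0.0010633*I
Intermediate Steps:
Q(b) = -3 + √(1 + b) (Q(b) = -3 + √(b + 1) = -3 + √(1 + b))
1/h(214/(Q(-2 + 3*(-2)) + f(13))) = 1/(175 - 214/((-3 + √(1 + (-2 + 3*(-2)))) + 1/(-12 + 13))) = 1/(175 - 214/((-3 + √(1 + (-2 - 6))) + 1/1)) = 1/(175 - 214/((-3 + √(1 - 8)) + 1)) = 1/(175 - 214/((-3 + √(-7)) + 1)) = 1/(175 - 214/((-3 + I*√7) + 1)) = 1/(175 - 214/(-2 + I*√7))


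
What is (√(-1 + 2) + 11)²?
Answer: 144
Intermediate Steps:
(√(-1 + 2) + 11)² = (√1 + 11)² = (1 + 11)² = 12² = 144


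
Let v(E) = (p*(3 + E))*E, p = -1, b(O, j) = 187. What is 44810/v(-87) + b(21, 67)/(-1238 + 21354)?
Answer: -225007841/36751932 ≈ -6.1223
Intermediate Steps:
v(E) = E*(-3 - E) (v(E) = (-(3 + E))*E = (-3 - E)*E = E*(-3 - E))
44810/v(-87) + b(21, 67)/(-1238 + 21354) = 44810/((-1*(-87)*(3 - 87))) + 187/(-1238 + 21354) = 44810/((-1*(-87)*(-84))) + 187/20116 = 44810/(-7308) + 187*(1/20116) = 44810*(-1/7308) + 187/20116 = -22405/3654 + 187/20116 = -225007841/36751932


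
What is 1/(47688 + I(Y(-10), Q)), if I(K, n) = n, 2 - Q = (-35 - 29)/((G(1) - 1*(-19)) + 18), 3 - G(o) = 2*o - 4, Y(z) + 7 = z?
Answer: 21/1001522 ≈ 2.0968e-5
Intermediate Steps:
Y(z) = -7 + z
G(o) = 7 - 2*o (G(o) = 3 - (2*o - 4) = 3 - (-4 + 2*o) = 3 + (4 - 2*o) = 7 - 2*o)
Q = 74/21 (Q = 2 - (-35 - 29)/(((7 - 2*1) - 1*(-19)) + 18) = 2 - (-64)/(((7 - 2) + 19) + 18) = 2 - (-64)/((5 + 19) + 18) = 2 - (-64)/(24 + 18) = 2 - (-64)/42 = 2 - 1*(-32/21) = 2 + 32/21 = 74/21 ≈ 3.5238)
1/(47688 + I(Y(-10), Q)) = 1/(47688 + 74/21) = 1/(1001522/21) = 21/1001522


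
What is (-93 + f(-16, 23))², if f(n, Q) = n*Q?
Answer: 212521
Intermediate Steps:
f(n, Q) = Q*n
(-93 + f(-16, 23))² = (-93 + 23*(-16))² = (-93 - 368)² = (-461)² = 212521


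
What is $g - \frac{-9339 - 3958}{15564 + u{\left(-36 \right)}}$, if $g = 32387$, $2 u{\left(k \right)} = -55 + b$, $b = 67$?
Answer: $\frac{504278887}{15570} \approx 32388.0$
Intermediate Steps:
$u{\left(k \right)} = 6$ ($u{\left(k \right)} = \frac{-55 + 67}{2} = \frac{1}{2} \cdot 12 = 6$)
$g - \frac{-9339 - 3958}{15564 + u{\left(-36 \right)}} = 32387 - \frac{-9339 - 3958}{15564 + 6} = 32387 - - \frac{13297}{15570} = 32387 + \frac{13297}{15570} = \frac{504278887}{15570}$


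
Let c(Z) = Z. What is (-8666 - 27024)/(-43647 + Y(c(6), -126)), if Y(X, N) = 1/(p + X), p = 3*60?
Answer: 6638340/8118341 ≈ 0.81770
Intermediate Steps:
p = 180
Y(X, N) = 1/(180 + X)
(-8666 - 27024)/(-43647 + Y(c(6), -126)) = (-8666 - 27024)/(-43647 + 1/(180 + 6)) = -35690/(-43647 + 1/186) = -35690/(-8118341/186) = -35690*(-186/8118341) = 6638340/8118341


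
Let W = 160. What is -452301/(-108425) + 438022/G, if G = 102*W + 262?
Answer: 27496295266/898951675 ≈ 30.587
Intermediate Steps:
G = 16582 (G = 102*160 + 262 = 16320 + 262 = 16582)
-452301/(-108425) + 438022/G = -452301/(-108425) + 438022/16582 = -452301*(-1/108425) + 438022*(1/16582) = 452301/108425 + 219011/8291 = 27496295266/898951675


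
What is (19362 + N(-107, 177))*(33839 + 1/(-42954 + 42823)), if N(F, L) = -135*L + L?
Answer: -19309747248/131 ≈ -1.4740e+8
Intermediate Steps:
N(F, L) = -134*L
(19362 + N(-107, 177))*(33839 + 1/(-42954 + 42823)) = (19362 - 134*177)*(33839 + 1/(-42954 + 42823)) = (19362 - 23718)*(33839 + 1/(-131)) = -4356*(33839 - 1/131) = -4356*4432908/131 = -19309747248/131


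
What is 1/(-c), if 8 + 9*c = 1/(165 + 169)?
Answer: 3006/2671 ≈ 1.1254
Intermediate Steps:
c = -2671/3006 (c = -8/9 + 1/(9*(165 + 169)) = -8/9 + (1/9)/334 = -8/9 + (1/9)*(1/334) = -8/9 + 1/3006 = -2671/3006 ≈ -0.88856)
1/(-c) = 1/(-1*(-2671/3006)) = 1/(2671/3006) = 3006/2671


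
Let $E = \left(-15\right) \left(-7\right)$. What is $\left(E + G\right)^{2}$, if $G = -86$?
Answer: $361$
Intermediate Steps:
$E = 105$
$\left(E + G\right)^{2} = \left(105 - 86\right)^{2} = 19^{2} = 361$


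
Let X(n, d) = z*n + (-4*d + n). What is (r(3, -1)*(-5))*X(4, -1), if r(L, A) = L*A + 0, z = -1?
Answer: 60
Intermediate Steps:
X(n, d) = -4*d (X(n, d) = -n + (-4*d + n) = -n + (n - 4*d) = -4*d)
r(L, A) = A*L (r(L, A) = A*L + 0 = A*L)
(r(3, -1)*(-5))*X(4, -1) = (-1*3*(-5))*(-4*(-1)) = -3*(-5)*4 = 15*4 = 60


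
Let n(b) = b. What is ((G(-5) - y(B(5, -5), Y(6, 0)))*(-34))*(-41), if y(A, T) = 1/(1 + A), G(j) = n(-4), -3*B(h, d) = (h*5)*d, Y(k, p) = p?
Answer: -358955/64 ≈ -5608.7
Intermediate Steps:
B(h, d) = -5*d*h/3 (B(h, d) = -h*5*d/3 = -5*h*d/3 = -5*d*h/3)
G(j) = -4
((G(-5) - y(B(5, -5), Y(6, 0)))*(-34))*(-41) = ((-4 - 1/(1 - 5/3*(-5)*5))*(-34))*(-41) = ((-4 - 1/(1 + 125/3))*(-34))*(-41) = ((-4 - 1/128/3)*(-34))*(-41) = ((-4 - 1*3/128)*(-34))*(-41) = ((-4 - 3/128)*(-34))*(-41) = -515/128*(-34)*(-41) = (8755/64)*(-41) = -358955/64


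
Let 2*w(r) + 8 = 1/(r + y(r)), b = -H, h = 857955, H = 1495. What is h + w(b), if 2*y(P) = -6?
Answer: 2570421195/2996 ≈ 8.5795e+5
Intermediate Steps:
y(P) = -3 (y(P) = (½)*(-6) = -3)
b = -1495 (b = -1*1495 = -1495)
w(r) = -4 + 1/(2*(-3 + r)) (w(r) = -4 + 1/(2*(r - 3)) = -4 + 1/(2*(-3 + r)))
h + w(b) = 857955 + (25 - 8*(-1495))/(2*(-3 - 1495)) = 857955 + (½)*(25 + 11960)/(-1498) = 857955 + (½)*(-1/1498)*11985 = 857955 - 11985/2996 = 2570421195/2996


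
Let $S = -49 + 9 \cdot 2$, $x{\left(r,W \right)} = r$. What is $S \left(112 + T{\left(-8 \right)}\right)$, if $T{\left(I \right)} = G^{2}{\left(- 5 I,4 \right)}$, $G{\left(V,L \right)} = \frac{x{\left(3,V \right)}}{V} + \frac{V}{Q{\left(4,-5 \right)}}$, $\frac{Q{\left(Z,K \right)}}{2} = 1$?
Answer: $- \frac{25544279}{1600} \approx -15965.0$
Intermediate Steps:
$Q{\left(Z,K \right)} = 2$ ($Q{\left(Z,K \right)} = 2 \cdot 1 = 2$)
$S = -31$ ($S = -49 + 18 = -31$)
$G{\left(V,L \right)} = \frac{V}{2} + \frac{3}{V}$ ($G{\left(V,L \right)} = \frac{3}{V} + \frac{V}{2} = \frac{V}{2} + \frac{3}{V}$)
$T{\left(I \right)} = \left(- \frac{5 I}{2} - \frac{3}{5 I}\right)^{2}$ ($T{\left(I \right)} = \left(\frac{\left(-5\right) I}{2} + \frac{3}{\left(-5\right) I}\right)^{2} = \left(- \frac{5 I}{2} + 3 \left(- \frac{1}{5 I}\right)\right)^{2} = \left(- \frac{5 I}{2} - \frac{3}{5 I}\right)^{2}$)
$S \left(112 + T{\left(-8 \right)}\right) = - 31 \left(112 + \frac{\left(6 + 25 \left(-8\right)^{2}\right)^{2}}{100 \cdot 64}\right) = - 31 \left(112 + \frac{1}{100} \cdot \frac{1}{64} \left(6 + 25 \cdot 64\right)^{2}\right) = - 31 \left(112 + \frac{1}{100} \cdot \frac{1}{64} \left(6 + 1600\right)^{2}\right) = - 31 \left(112 + \frac{1}{100} \cdot \frac{1}{64} \cdot 1606^{2}\right) = - 31 \left(112 + \frac{1}{100} \cdot \frac{1}{64} \cdot 2579236\right) = - 31 \left(112 + \frac{644809}{1600}\right) = \left(-31\right) \frac{824009}{1600} = - \frac{25544279}{1600}$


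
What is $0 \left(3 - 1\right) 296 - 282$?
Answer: $-282$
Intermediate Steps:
$0 \left(3 - 1\right) 296 - 282 = 0 \cdot 2 \cdot 296 - 282 = 0 \cdot 296 - 282 = 0 - 282 = -282$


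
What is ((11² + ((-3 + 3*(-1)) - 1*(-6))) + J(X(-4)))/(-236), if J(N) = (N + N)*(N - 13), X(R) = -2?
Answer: -181/236 ≈ -0.76695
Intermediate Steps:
J(N) = 2*N*(-13 + N) (J(N) = (2*N)*(-13 + N) = 2*N*(-13 + N))
((11² + ((-3 + 3*(-1)) - 1*(-6))) + J(X(-4)))/(-236) = ((11² + ((-3 + 3*(-1)) - 1*(-6))) + 2*(-2)*(-13 - 2))/(-236) = ((121 + ((-3 - 3) + 6)) + 2*(-2)*(-15))*(-1/236) = ((121 + (-6 + 6)) + 60)*(-1/236) = ((121 + 0) + 60)*(-1/236) = (121 + 60)*(-1/236) = 181*(-1/236) = -181/236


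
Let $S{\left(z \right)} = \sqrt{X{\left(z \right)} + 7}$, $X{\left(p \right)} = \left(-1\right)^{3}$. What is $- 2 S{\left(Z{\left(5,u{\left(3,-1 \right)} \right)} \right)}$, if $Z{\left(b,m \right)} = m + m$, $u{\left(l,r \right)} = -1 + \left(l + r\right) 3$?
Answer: $- 2 \sqrt{6} \approx -4.899$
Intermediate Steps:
$X{\left(p \right)} = -1$
$u{\left(l,r \right)} = -1 + 3 l + 3 r$ ($u{\left(l,r \right)} = -1 + \left(3 l + 3 r\right) = -1 + 3 l + 3 r$)
$Z{\left(b,m \right)} = 2 m$
$S{\left(z \right)} = \sqrt{6}$ ($S{\left(z \right)} = \sqrt{-1 + 7} = \sqrt{6}$)
$- 2 S{\left(Z{\left(5,u{\left(3,-1 \right)} \right)} \right)} = - 2 \sqrt{6}$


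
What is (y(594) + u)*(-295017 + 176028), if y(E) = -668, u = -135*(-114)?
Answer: -1751756058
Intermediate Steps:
u = 15390
(y(594) + u)*(-295017 + 176028) = (-668 + 15390)*(-295017 + 176028) = 14722*(-118989) = -1751756058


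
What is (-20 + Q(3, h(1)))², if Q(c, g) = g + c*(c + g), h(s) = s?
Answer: 49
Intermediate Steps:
(-20 + Q(3, h(1)))² = (-20 + (1 + 3² + 3*1))² = (-20 + (1 + 9 + 3))² = (-20 + 13)² = (-7)² = 49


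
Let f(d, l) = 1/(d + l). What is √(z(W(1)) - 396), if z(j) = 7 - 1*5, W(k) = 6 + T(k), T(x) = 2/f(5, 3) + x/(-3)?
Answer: I*√394 ≈ 19.849*I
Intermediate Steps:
T(x) = 16 - x/3 (T(x) = 2/(1/(5 + 3)) + x/(-3) = 2/(1/8) + x*(-⅓) = 2/(⅛) - x/3 = 2*8 - x/3 = 16 - x/3)
W(k) = 22 - k/3 (W(k) = 6 + (16 - k/3) = 22 - k/3)
z(j) = 2 (z(j) = 7 - 5 = 2)
√(z(W(1)) - 396) = √(2 - 396) = √(-394) = I*√394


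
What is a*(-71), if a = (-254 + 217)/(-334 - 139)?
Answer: -2627/473 ≈ -5.5539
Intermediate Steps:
a = 37/473 (a = -37/(-473) = -37*(-1/473) = 37/473 ≈ 0.078224)
a*(-71) = (37/473)*(-71) = -2627/473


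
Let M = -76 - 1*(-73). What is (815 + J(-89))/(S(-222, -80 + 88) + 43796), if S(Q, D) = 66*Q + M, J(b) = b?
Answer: 726/29141 ≈ 0.024913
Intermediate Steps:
M = -3 (M = -76 + 73 = -3)
S(Q, D) = -3 + 66*Q (S(Q, D) = 66*Q - 3 = -3 + 66*Q)
(815 + J(-89))/(S(-222, -80 + 88) + 43796) = (815 - 89)/((-3 + 66*(-222)) + 43796) = 726/((-3 - 14652) + 43796) = 726/(-14655 + 43796) = 726/29141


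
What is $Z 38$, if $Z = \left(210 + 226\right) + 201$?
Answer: $24206$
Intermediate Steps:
$Z = 637$ ($Z = 436 + 201 = 637$)
$Z 38 = 637 \cdot 38 = 24206$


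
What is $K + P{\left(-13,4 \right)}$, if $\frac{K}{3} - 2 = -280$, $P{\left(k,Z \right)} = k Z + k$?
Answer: $-899$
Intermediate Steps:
$P{\left(k,Z \right)} = k + Z k$ ($P{\left(k,Z \right)} = Z k + k = k + Z k$)
$K = -834$ ($K = 6 + 3 \left(-280\right) = 6 - 840 = -834$)
$K + P{\left(-13,4 \right)} = -834 - 13 \left(1 + 4\right) = -834 - 65 = -899$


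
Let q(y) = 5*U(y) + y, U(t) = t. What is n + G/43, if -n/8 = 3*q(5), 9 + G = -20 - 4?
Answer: -30993/43 ≈ -720.77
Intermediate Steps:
G = -33 (G = -9 + (-20 - 4) = -9 - 24 = -33)
q(y) = 6*y (q(y) = 5*y + y = 6*y)
n = -720 (n = -24*6*5 = -24*30 = -8*90 = -720)
n + G/43 = -720 - 33/43 = -30993/43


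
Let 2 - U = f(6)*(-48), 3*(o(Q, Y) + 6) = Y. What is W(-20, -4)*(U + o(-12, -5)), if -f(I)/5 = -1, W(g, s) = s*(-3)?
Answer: 2812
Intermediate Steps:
W(g, s) = -3*s
o(Q, Y) = -6 + Y/3
f(I) = 5 (f(I) = -5*(-1) = 5)
U = 242 (U = 2 - 5*(-48) = 2 - 1*(-240) = 2 + 240 = 242)
W(-20, -4)*(U + o(-12, -5)) = (-3*(-4))*(242 + (-6 + (⅓)*(-5))) = 12*(242 + (-6 - 5/3)) = 12*(242 - 23/3) = 12*(703/3) = 2812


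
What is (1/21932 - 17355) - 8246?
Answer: -561481131/21932 ≈ -25601.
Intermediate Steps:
(1/21932 - 17355) - 8246 = -380629859/21932 - 8246 = -561481131/21932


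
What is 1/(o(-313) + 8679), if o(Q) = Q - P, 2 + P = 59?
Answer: 1/8309 ≈ 0.00012035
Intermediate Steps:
P = 57 (P = -2 + 59 = 57)
o(Q) = -57 + Q (o(Q) = Q - 1*57 = Q - 57 = -57 + Q)
1/(o(-313) + 8679) = 1/((-57 - 313) + 8679) = 1/(-370 + 8679) = 1/8309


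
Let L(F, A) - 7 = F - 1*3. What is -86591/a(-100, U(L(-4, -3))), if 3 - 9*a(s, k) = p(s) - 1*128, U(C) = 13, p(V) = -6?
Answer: -779319/137 ≈ -5688.5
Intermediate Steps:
L(F, A) = 4 + F (L(F, A) = 7 + (F - 1*3) = 7 + (F - 3) = 7 + (-3 + F) = 4 + F)
a(s, k) = 137/9 (a(s, k) = ⅓ - (-6 - 1*128)/9 = ⅓ - (-6 - 128)/9 = ⅓ - ⅑*(-134) = ⅓ + 134/9 = 137/9)
-86591/a(-100, U(L(-4, -3))) = -86591/137/9 = -86591*9/137 = -779319/137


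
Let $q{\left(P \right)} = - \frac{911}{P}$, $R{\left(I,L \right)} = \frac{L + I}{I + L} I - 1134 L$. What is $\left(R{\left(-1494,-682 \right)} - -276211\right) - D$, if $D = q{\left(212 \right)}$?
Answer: $\frac{222199171}{212} \approx 1.0481 \cdot 10^{6}$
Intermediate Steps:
$R{\left(I,L \right)} = I - 1134 L$ ($R{\left(I,L \right)} = \frac{I + L}{I + L} I - 1134 L = 1 I - 1134 L = I - 1134 L$)
$D = - \frac{911}{212} \approx -4.2972$
$\left(R{\left(-1494,-682 \right)} - -276211\right) - D = \left(\left(-1494 - -773388\right) - -276211\right) - - \frac{911}{212} = \left(\left(-1494 + 773388\right) + 276211\right) + \frac{911}{212} = \left(771894 + 276211\right) + \frac{911}{212} = 1048105 + \frac{911}{212} = \frac{222199171}{212}$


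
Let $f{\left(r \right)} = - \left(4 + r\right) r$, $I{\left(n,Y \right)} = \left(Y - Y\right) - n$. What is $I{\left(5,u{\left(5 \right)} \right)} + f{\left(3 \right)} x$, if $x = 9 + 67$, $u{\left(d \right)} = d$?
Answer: $-1601$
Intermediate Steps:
$I{\left(n,Y \right)} = - n$ ($I{\left(n,Y \right)} = 0 - n = - n$)
$x = 76$
$f{\left(r \right)} = - r \left(4 + r\right)$
$I{\left(5,u{\left(5 \right)} \right)} + f{\left(3 \right)} x = \left(-1\right) 5 + \left(-1\right) 3 \left(4 + 3\right) 76 = -5 + \left(-1\right) 3 \cdot 7 \cdot 76 = -5 - 1596 = -1601$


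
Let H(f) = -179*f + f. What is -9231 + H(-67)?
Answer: 2695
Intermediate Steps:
H(f) = -178*f
-9231 + H(-67) = -9231 - 178*(-67) = -9231 + 11926 = 2695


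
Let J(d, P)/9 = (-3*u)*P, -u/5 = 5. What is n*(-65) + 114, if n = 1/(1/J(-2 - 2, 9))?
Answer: -394761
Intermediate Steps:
u = -25 (u = -5*5 = -25)
J(d, P) = 675*P (J(d, P) = 9*((-3*(-25))*P) = 9*(75*P) = 675*P)
n = 6075 (n = 1/(1/(675*9)) = 1/(1/6075) = 6075)
n*(-65) + 114 = 6075*(-65) + 114 = -394875 + 114 = -394761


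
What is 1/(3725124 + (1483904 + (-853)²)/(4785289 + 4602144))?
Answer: 9387433/34969354178205 ≈ 2.6845e-7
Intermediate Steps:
1/(3725124 + (1483904 + (-853)²)/(4785289 + 4602144)) = 1/(3725124 + (1483904 + 727609)/9387433) = 1/(3725124 + 2211513*(1/9387433)) = 1/(3725124 + 2211513/9387433) = 1/(34969354178205/9387433) = 9387433/34969354178205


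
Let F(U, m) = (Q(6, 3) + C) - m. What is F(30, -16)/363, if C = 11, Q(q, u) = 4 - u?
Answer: 28/363 ≈ 0.077135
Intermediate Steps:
F(U, m) = 12 - m (F(U, m) = ((4 - 1*3) + 11) - m = ((4 - 3) + 11) - m = (1 + 11) - m = 12 - m)
F(30, -16)/363 = (12 - 1*(-16))/363 = (12 + 16)*(1/363) = 28*(1/363) = 28/363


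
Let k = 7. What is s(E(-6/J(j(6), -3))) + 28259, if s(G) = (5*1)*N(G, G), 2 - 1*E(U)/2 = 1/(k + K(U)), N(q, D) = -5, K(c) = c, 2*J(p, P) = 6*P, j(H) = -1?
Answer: 28234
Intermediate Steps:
J(p, P) = 3*P (J(p, P) = (6*P)/2 = 3*P)
E(U) = 4 - 2/(7 + U)
s(G) = -25 (s(G) = (5*1)*(-5) = 5*(-5) = -25)
s(E(-6/J(j(6), -3))) + 28259 = -25 + 28259 = 28234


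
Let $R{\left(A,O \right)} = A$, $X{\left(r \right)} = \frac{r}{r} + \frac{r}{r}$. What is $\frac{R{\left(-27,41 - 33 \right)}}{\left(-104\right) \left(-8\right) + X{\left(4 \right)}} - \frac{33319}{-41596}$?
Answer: $\frac{4444159}{5781844} \approx 0.76864$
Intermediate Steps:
$X{\left(r \right)} = 2$ ($X{\left(r \right)} = 1 + 1 = 2$)
$\frac{R{\left(-27,41 - 33 \right)}}{\left(-104\right) \left(-8\right) + X{\left(4 \right)}} - \frac{33319}{-41596} = - \frac{27}{\left(-104\right) \left(-8\right) + 2} - \frac{33319}{-41596} = - \frac{27}{832 + 2} - - \frac{33319}{41596} = - \frac{27}{834} + \frac{33319}{41596} = \left(-27\right) \frac{1}{834} + \frac{33319}{41596} = - \frac{9}{278} + \frac{33319}{41596} = \frac{4444159}{5781844}$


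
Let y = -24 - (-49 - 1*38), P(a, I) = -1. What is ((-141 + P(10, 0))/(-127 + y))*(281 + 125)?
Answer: 14413/16 ≈ 900.81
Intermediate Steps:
y = 63 (y = -24 - (-49 - 38) = -24 - 1*(-87) = -24 + 87 = 63)
((-141 + P(10, 0))/(-127 + y))*(281 + 125) = ((-141 - 1)/(-127 + 63))*(281 + 125) = -142/(-64)*406 = -142*(-1/64)*406 = (71/32)*406 = 14413/16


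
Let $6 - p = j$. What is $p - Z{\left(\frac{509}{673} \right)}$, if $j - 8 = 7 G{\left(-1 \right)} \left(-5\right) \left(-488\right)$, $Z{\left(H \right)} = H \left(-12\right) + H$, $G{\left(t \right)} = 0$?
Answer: $\frac{4253}{673} \approx 6.3195$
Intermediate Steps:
$Z{\left(H \right)} = - 11 H$ ($Z{\left(H \right)} = - 12 H + H = - 11 H$)
$j = 8$ ($j = 8 + 7 \cdot 0 \left(-5\right) \left(-488\right) = 8 + 0 \left(-5\right) \left(-488\right) = 8 + 0 \left(-488\right) = 8 + 0 = 8$)
$p = -2$ ($p = 6 - 8 = -2$)
$p - Z{\left(\frac{509}{673} \right)} = -2 - - 11 \cdot \frac{509}{673} = -2 - - 11 \cdot 509 \cdot \frac{1}{673} = -2 - \left(-11\right) \frac{509}{673} = -2 - - \frac{5599}{673} = -2 + \frac{5599}{673} = \frac{4253}{673}$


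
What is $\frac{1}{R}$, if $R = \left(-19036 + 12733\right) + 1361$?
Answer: $- \frac{1}{4942} \approx -0.00020235$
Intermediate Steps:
$R = -4942$ ($R = -6303 + 1361 = -4942$)
$\frac{1}{R} = \frac{1}{-4942} = - \frac{1}{4942}$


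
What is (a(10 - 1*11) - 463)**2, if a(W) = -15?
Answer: 228484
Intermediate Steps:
(a(10 - 1*11) - 463)**2 = (-15 - 463)**2 = (-478)**2 = 228484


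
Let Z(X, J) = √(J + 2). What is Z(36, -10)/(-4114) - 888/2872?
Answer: -111/359 - I*√2/2057 ≈ -0.30919 - 0.00068751*I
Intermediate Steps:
Z(X, J) = √(2 + J)
Z(36, -10)/(-4114) - 888/2872 = √(2 - 10)/(-4114) - 888/2872 = √(-8)*(-1/4114) - 888*1/2872 = (2*I*√2)*(-1/4114) - 111/359 = -I*√2/2057 - 111/359 = -111/359 - I*√2/2057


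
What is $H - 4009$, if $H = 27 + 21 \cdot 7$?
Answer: $-3835$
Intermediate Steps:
$H = 174$ ($H = 27 + 147 = 174$)
$H - 4009 = 174 - 4009 = -3835$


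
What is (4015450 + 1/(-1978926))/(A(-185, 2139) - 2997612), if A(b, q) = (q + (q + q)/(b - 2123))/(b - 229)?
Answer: -316207078666574/236055178327919 ≈ -1.3395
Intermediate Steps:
A(b, q) = (q + 2*q/(-2123 + b))/(-229 + b) (A(b, q) = (q + (2*q)/(-2123 + b))/(-229 + b) = (q + 2*q/(-2123 + b))/(-229 + b))
(4015450 + 1/(-1978926))/(A(-185, 2139) - 2997612) = (4015450 + 1/(-1978926))/(2139*(-2121 - 185)/(486167 + (-185)² - 2352*(-185)) - 2997612) = (4015450 - 1/1978926)/(2139*(-2306)/(486167 + 34225 + 435120) - 2997612) = 7946278406699/(1978926*(2139*(-2306)/955512 - 2997612)) = 7946278406699/(1978926*(2139*(1/955512)*(-2306) - 2997612)) = 7946278406699/(1978926*(-35743/6924 - 2997612)) = 7946278406699/(1978926*(-20755501231/6924)) = (7946278406699/1978926)*(-6924/20755501231) = -316207078666574/236055178327919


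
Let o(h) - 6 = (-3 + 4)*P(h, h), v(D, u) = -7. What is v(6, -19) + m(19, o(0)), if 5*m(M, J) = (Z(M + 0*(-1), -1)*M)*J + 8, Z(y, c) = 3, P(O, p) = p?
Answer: 63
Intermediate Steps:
o(h) = 6 + h (o(h) = 6 + (-3 + 4)*h = 6 + 1*h = 6 + h)
m(M, J) = 8/5 + 3*J*M/5 (m(M, J) = ((3*M)*J + 8)/5 = (3*J*M + 8)/5 = (8 + 3*J*M)/5 = 8/5 + 3*J*M/5)
v(6, -19) + m(19, o(0)) = -7 + (8/5 + (⅗)*(6 + 0)*19) = -7 + (8/5 + (⅗)*6*19) = -7 + (8/5 + 342/5) = -7 + 70 = 63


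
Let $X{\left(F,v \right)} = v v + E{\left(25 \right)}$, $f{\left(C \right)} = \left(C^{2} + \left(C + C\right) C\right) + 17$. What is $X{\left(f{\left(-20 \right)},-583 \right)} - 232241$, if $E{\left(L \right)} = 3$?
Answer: $107651$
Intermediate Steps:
$f{\left(C \right)} = 17 + 3 C^{2}$ ($f{\left(C \right)} = \left(C^{2} + 2 C C\right) + 17 = \left(C^{2} + 2 C^{2}\right) + 17 = 3 C^{2} + 17 = 17 + 3 C^{2}$)
$X{\left(F,v \right)} = 3 + v^{2}$ ($X{\left(F,v \right)} = v v + 3 = v^{2} + 3 = 3 + v^{2}$)
$X{\left(f{\left(-20 \right)},-583 \right)} - 232241 = \left(3 + \left(-583\right)^{2}\right) - 232241 = \left(3 + 339889\right) - 232241 = 339892 - 232241 = 107651$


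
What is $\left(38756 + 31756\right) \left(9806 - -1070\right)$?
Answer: $766888512$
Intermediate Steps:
$\left(38756 + 31756\right) \left(9806 - -1070\right) = 70512 \left(9806 + \left(1144 - 74\right)\right) = 70512 \left(9806 + 1070\right) = 70512 \cdot 10876 = 766888512$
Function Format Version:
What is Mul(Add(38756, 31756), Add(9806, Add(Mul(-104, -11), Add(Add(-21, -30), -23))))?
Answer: 766888512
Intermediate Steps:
Mul(Add(38756, 31756), Add(9806, Add(Mul(-104, -11), Add(Add(-21, -30), -23)))) = Mul(70512, Add(9806, Add(1144, Add(-51, -23)))) = Mul(70512, Add(9806, Add(1144, -74))) = Mul(70512, Add(9806, 1070)) = Mul(70512, 10876) = 766888512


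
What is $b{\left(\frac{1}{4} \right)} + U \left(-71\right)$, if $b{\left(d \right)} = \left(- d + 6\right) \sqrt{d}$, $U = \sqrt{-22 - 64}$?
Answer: $\frac{23}{8} - 71 i \sqrt{86} \approx 2.875 - 658.43 i$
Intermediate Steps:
$U = i \sqrt{86}$ ($U = \sqrt{-86} = i \sqrt{86} \approx 9.2736 i$)
$b{\left(d \right)} = \sqrt{d} \left(6 - d\right)$ ($b{\left(d \right)} = \left(6 - d\right) \sqrt{d} = \sqrt{d} \left(6 - d\right)$)
$b{\left(\frac{1}{4} \right)} + U \left(-71\right) = \sqrt{\frac{1}{4}} \left(6 - \frac{1}{4}\right) + i \sqrt{86} \left(-71\right) = \frac{6 - \frac{1}{4}}{2} - 71 i \sqrt{86} = \frac{1}{2} \cdot \frac{23}{4} - 71 i \sqrt{86} = \frac{23}{8} - 71 i \sqrt{86}$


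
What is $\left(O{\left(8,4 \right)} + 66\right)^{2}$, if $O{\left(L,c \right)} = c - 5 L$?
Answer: $900$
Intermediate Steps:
$\left(O{\left(8,4 \right)} + 66\right)^{2} = \left(\left(4 - 40\right) + 66\right)^{2} = \left(-36 + 66\right)^{2} = 30^{2} = 900$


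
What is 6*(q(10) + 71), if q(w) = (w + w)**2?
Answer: 2826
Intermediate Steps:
q(w) = 4*w**2 (q(w) = (2*w)**2 = 4*w**2)
6*(q(10) + 71) = 6*(4*10**2 + 71) = 6*(4*100 + 71) = 6*(400 + 71) = 6*471 = 2826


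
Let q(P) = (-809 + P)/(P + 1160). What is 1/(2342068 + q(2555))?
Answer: 3715/8700784366 ≈ 4.2697e-7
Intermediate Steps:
q(P) = (-809 + P)/(1160 + P)
1/(2342068 + q(2555)) = 1/(2342068 + (-809 + 2555)/(1160 + 2555)) = 1/(2342068 + 1746/3715) = 1/(8700784366/3715) = 3715/8700784366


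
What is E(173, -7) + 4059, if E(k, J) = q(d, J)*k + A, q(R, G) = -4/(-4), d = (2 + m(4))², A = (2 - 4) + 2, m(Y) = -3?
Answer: 4232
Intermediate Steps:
A = 0 (A = -2 + 2 = 0)
d = 1 (d = (2 - 3)² = (-1)² = 1)
q(R, G) = 1 (q(R, G) = -4*(-¼) = 1)
E(k, J) = k (E(k, J) = 1*k + 0 = k + 0 = k)
E(173, -7) + 4059 = 173 + 4059 = 4232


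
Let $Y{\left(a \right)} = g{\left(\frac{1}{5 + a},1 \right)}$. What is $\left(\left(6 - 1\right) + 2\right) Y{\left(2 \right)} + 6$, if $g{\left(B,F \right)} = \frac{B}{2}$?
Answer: $\frac{13}{2} \approx 6.5$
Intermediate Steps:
$g{\left(B,F \right)} = \frac{B}{2}$ ($g{\left(B,F \right)} = B \frac{1}{2} = \frac{B}{2}$)
$Y{\left(a \right)} = \frac{1}{2 \left(5 + a\right)}$
$\left(\left(6 - 1\right) + 2\right) Y{\left(2 \right)} + 6 = \left(\left(6 - 1\right) + 2\right) \frac{1}{2 \left(5 + 2\right)} + 6 = \left(5 + 2\right) \frac{1}{2 \cdot 7} + 6 = 7 \cdot \frac{1}{2} \cdot \frac{1}{7} + 6 = 7 \cdot \frac{1}{14} + 6 = \frac{1}{2} + 6 = \frac{13}{2}$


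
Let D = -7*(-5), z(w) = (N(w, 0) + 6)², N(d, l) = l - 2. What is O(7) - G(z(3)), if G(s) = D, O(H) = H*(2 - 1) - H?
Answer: -35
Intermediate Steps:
N(d, l) = -2 + l
O(H) = 0 (O(H) = H*1 - H = H - H = 0)
z(w) = 16 (z(w) = ((-2 + 0) + 6)² = (-2 + 6)² = 4² = 16)
D = 35
G(s) = 35
O(7) - G(z(3)) = 0 - 1*35 = 0 - 35 = -35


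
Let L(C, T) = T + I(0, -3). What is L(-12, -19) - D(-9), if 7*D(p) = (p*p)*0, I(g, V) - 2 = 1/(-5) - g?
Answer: -86/5 ≈ -17.200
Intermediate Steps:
I(g, V) = 9/5 - g (I(g, V) = 2 + (1/(-5) - g) = 2 + (-1/5 - g) = 9/5 - g)
D(p) = 0 (D(p) = ((p*p)*0)/7 = (p**2*0)/7 = (1/7)*0 = 0)
L(C, T) = 9/5 + T (L(C, T) = T + (9/5 - 1*0) = T + (9/5 + 0) = T + 9/5 = 9/5 + T)
L(-12, -19) - D(-9) = (9/5 - 19) - 1*0 = -86/5 + 0 = -86/5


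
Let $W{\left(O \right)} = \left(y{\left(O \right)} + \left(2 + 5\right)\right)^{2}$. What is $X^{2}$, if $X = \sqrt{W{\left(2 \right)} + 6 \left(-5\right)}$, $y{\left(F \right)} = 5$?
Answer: $114$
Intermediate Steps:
$W{\left(O \right)} = 144$ ($W{\left(O \right)} = \left(5 + \left(2 + 5\right)\right)^{2} = \left(5 + 7\right)^{2} = 12^{2} = 144$)
$X = \sqrt{114}$ ($X = \sqrt{144 + 6 \left(-5\right)} = \sqrt{144 - 30} = \sqrt{114} \approx 10.677$)
$X^{2} = \left(\sqrt{114}\right)^{2} = 114$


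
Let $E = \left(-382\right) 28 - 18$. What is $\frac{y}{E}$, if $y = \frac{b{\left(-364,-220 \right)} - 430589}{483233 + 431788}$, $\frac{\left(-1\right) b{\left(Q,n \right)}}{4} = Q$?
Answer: $\frac{429133}{9803534994} \approx 4.3773 \cdot 10^{-5}$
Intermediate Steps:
$b{\left(Q,n \right)} = - 4 Q$
$E = -10714$ ($E = -10696 - 18 = -10714$)
$y = - \frac{429133}{915021}$ ($y = \frac{\left(-4\right) \left(-364\right) - 430589}{483233 + 431788} = \frac{1456 - 430589}{915021} = \left(-429133\right) \frac{1}{915021} = - \frac{429133}{915021} \approx -0.46899$)
$\frac{y}{E} = - \frac{429133}{915021 \left(-10714\right)} = \left(- \frac{429133}{915021}\right) \left(- \frac{1}{10714}\right) = \frac{429133}{9803534994}$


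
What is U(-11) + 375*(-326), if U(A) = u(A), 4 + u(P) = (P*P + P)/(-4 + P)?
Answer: -366784/3 ≈ -1.2226e+5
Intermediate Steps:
u(P) = -4 + (P + P**2)/(-4 + P) (u(P) = -4 + (P*P + P)/(-4 + P) = -4 + (P**2 + P)/(-4 + P) = -4 + (P + P**2)/(-4 + P))
U(A) = (16 + A**2 - 3*A)/(-4 + A)
U(-11) + 375*(-326) = (16 + (-11)**2 - 3*(-11))/(-4 - 11) + 375*(-326) = (16 + 121 + 33)/(-15) - 122250 = -1/15*170 - 122250 = -34/3 - 122250 = -366784/3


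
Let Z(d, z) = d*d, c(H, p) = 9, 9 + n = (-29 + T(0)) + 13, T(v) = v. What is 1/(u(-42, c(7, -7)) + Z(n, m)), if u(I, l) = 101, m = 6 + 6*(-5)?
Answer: 1/726 ≈ 0.0013774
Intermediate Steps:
m = -24 (m = 6 - 30 = -24)
n = -25 (n = -9 + ((-29 + 0) + 13) = -9 + (-29 + 13) = -9 - 16 = -25)
Z(d, z) = d²
1/(u(-42, c(7, -7)) + Z(n, m)) = 1/(101 + (-25)²) = 1/(101 + 625) = 1/726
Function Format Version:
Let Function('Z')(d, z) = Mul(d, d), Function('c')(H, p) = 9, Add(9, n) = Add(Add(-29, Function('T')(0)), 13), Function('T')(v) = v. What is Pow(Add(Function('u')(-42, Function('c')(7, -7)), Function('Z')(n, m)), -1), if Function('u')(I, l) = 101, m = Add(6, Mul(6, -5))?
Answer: Rational(1, 726) ≈ 0.0013774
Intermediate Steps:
m = -24 (m = Add(6, -30) = -24)
n = -25 (n = Add(-9, Add(Add(-29, 0), 13)) = Add(-9, Add(-29, 13)) = Add(-9, -16) = -25)
Function('Z')(d, z) = Pow(d, 2)
Pow(Add(Function('u')(-42, Function('c')(7, -7)), Function('Z')(n, m)), -1) = Pow(Add(101, Pow(-25, 2)), -1) = Pow(Add(101, 625), -1) = Pow(726, -1) = Rational(1, 726)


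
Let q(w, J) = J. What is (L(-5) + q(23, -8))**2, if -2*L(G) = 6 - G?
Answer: 729/4 ≈ 182.25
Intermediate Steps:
L(G) = -3 + G/2 (L(G) = -(6 - G)/2 = -3 + G/2)
(L(-5) + q(23, -8))**2 = ((-3 + (1/2)*(-5)) - 8)**2 = ((-3 - 5/2) - 8)**2 = (-11/2 - 8)**2 = (-27/2)**2 = 729/4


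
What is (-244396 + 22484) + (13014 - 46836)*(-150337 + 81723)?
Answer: 2320440796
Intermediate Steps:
(-244396 + 22484) + (13014 - 46836)*(-150337 + 81723) = -221912 - 33822*(-68614) = -221912 + 2320662708 = 2320440796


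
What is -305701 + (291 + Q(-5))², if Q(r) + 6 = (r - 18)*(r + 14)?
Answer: -299617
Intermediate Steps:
Q(r) = -6 + (-18 + r)*(14 + r) (Q(r) = -6 + (r - 18)*(r + 14) = -6 + (-18 + r)*(14 + r))
-305701 + (291 + Q(-5))² = -305701 + (291 + (-258 + (-5)² - 4*(-5)))² = -305701 + (291 + (-258 + 25 + 20))² = -305701 + (291 - 213)² = -305701 + 78² = -305701 + 6084 = -299617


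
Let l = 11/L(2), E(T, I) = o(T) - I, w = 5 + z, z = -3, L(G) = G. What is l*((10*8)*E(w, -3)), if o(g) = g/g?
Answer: 1760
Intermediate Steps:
o(g) = 1
w = 2 (w = 5 - 3 = 2)
E(T, I) = 1 - I
l = 11/2 ≈ 5.5000
l*((10*8)*E(w, -3)) = 11*((10*8)*(1 - 1*(-3)))/2 = 11*(80*(1 + 3))/2 = 11*(80*4)/2 = (11/2)*320 = 1760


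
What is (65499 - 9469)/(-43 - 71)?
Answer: -28015/57 ≈ -491.49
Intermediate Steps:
(65499 - 9469)/(-43 - 71) = 56030/(-114) = 56030*(-1/114) = -28015/57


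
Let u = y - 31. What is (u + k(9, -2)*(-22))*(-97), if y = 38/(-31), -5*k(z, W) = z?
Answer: -110871/155 ≈ -715.30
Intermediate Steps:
k(z, W) = -z/5
y = -38/31 (y = 38*(-1/31) = -38/31 ≈ -1.2258)
u = -999/31 (u = -38/31 - 31 = -999/31 ≈ -32.226)
(u + k(9, -2)*(-22))*(-97) = (-999/31 - ⅕*9*(-22))*(-97) = (-999/31 - 9/5*(-22))*(-97) = (-999/31 + 198/5)*(-97) = (1143/155)*(-97) = -110871/155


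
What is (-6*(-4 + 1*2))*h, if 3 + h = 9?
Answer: 72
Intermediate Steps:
h = 6 (h = -3 + 9 = 6)
(-6*(-4 + 1*2))*h = -6*(-4 + 1*2)*6 = -6*(-4 + 2)*6 = -6*(-2)*6 = 12*6 = 72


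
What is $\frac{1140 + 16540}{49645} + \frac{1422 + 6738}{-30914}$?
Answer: $\frac{14145632}{153472553} \approx 0.09217$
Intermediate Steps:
$\frac{1140 + 16540}{49645} + \frac{1422 + 6738}{-30914} = 17680 \cdot \frac{1}{49645} + 8160 \left(- \frac{1}{30914}\right) = \frac{3536}{9929} - \frac{4080}{15457} = \frac{14145632}{153472553}$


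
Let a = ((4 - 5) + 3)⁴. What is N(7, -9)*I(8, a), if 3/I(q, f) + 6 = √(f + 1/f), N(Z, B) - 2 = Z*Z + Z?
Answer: -576/11 - 24*√257/11 ≈ -87.341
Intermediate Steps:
N(Z, B) = 2 + Z + Z² (N(Z, B) = 2 + (Z*Z + Z) = 2 + (Z² + Z) = 2 + (Z + Z²) = 2 + Z + Z²)
a = 16 (a = (-1 + 3)⁴ = 2⁴ = 16)
I(q, f) = 3/(-6 + √(f + 1/f))
N(7, -9)*I(8, a) = (2 + 7 + 7²)*(3/(-6 + √(16 + 1/16))) = (2 + 7 + 49)*(3/(-6 + √(16 + 1/16))) = 58*(3/(-6 + √(257/16))) = 58*(3/(-6 + √257/4)) = 174/(-6 + √257/4)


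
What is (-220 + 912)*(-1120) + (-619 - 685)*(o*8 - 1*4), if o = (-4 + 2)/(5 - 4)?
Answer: -748960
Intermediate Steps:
o = -2 (o = -2/1 = -2*1 = -2)
(-220 + 912)*(-1120) + (-619 - 685)*(o*8 - 1*4) = (-220 + 912)*(-1120) + (-619 - 685)*(-2*8 - 1*4) = 692*(-1120) - 1304*(-16 - 4) = -775040 - 1304*(-20) = -775040 + 26080 = -748960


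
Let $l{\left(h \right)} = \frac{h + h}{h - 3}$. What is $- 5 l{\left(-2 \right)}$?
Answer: $-4$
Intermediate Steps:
$l{\left(h \right)} = \frac{2 h}{-3 + h}$
$- 5 l{\left(-2 \right)} = - 5 \cdot 2 \left(-2\right) \frac{1}{-3 - 2} = - 5 \cdot 2 \left(-2\right) \frac{1}{-5} = - 5 \cdot 2 \left(-2\right) \left(- \frac{1}{5}\right) = \left(-5\right) \frac{4}{5} = -4$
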